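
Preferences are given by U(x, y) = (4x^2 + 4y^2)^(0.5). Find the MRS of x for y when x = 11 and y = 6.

MRS = 11/6

For CES with ρ = 2, MRS = (y/x)^(-1).
At (11, 6): MRS = 11/6.
So at (11, 6) the consumer would give up 11/6 units of y for one more unit of x.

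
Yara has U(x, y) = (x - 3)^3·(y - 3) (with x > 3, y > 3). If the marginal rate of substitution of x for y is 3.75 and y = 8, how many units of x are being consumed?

MU_x = 3·(x−3)^2·(y−3), MU_y = (x−3)^3.
MRS = (3/1)·(y−3)/(x−3).
Substitute y = 8: MRS = 15/(x − 3). Setting this equal to 3.75 gives x − 3 = 15/3.75 = 4, so x = 7.

x = 7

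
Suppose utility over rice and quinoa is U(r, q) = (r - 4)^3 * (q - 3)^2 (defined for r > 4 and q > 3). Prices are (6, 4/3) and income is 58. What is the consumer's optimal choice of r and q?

r* = 7, q* = 12

MU_r = 3·(r−4)^2·(q−3)^2, MU_q = 2·(r−4)^3·(q−3).
MRS = (3/2)·(q−3)/(r−4).
Tangency: set MRS = p_r/p_q = 6/(4/3) = 4.5.
So (3/2)·(q − 3)/(r − 4) = 4.5, i.e. (q − 3) = 3·(r − 4).
Rewrite the budget in excess-of-subsistence terms: 6·(r − 4) + (4/3)·(q − 3) = 58 − 6·4 − (4/3)·3 = 30.
Substituting, 10·(r − 4) = 30, so r − 4 = 3 and r* = 7.
Then q − 3 = 3·3 = 9, so q* = 12.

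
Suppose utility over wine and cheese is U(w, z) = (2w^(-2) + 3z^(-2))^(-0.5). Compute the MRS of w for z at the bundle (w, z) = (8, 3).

MRS = 9/256

For CES with ρ = -2, MRS = (2/3)·(z/w)^3.
At (8, 3): MRS = 9/256.
So at (8, 3) the consumer would give up 9/256 units of z for one more unit of w.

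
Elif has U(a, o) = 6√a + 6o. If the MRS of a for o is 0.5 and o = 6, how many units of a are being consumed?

MU_a = 6/(2√a), MU_o = 6.
MRS = 6/(2√a) ÷ 6.
MRS depends only on a: 0.5/√a = 0.5 ⇒ √a = 0.5/0.5 = 1 ⇒ a = 1.

a = 1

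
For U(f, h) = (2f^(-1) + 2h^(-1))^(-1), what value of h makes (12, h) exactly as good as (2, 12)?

h = 2

U depends on (f, h) only through S = 2f^(-1) + 2h^(-1), so equal utility means equal S. At (2, 12): S = 7/6.
With f = 12: 2·12^(-1) = 1/6, so 2h^(-1) = 7/6 − 1/6 = 1, i.e. h^(-1) = 0.5.
Hence h = 1/0.5 = 2.
Check: U(12, 2) = 0.8571.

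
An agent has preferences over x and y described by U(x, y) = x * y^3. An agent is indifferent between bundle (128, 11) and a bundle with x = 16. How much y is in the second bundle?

y = 22

U(128, 11) = 170368.
Set U(16, y) = 170368 and solve.
With x = 16: y^3 = 170368/16 = 10648; taking the cube root, y = 22.
Check: U(16, 22) = 170368.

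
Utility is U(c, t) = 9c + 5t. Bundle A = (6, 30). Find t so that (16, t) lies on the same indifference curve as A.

t = 12

U(6, 30) = 204.
Set U(16, t) = 204 and solve.
9·16 + 5t = 204 ⇒ 5t = 60 ⇒ t = 12.
Check: U(16, 12) = 204.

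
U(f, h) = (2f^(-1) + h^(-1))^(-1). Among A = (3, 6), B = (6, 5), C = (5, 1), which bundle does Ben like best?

Evaluate utility at each bundle:
U(A) = 1.200.
U(B) = 1.875.
U(C) = 0.714.
Highest utility is B, so B ≻ A ≻ C.

Bundle B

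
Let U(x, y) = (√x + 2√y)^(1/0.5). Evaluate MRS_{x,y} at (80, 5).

For CES with ρ = 0.5, MRS = (1/2)·√(y/x).
At (80, 5): MRS = 0.125.
So at (80, 5) the consumer would give up 0.125 units of y for one more unit of x.

MRS = 0.125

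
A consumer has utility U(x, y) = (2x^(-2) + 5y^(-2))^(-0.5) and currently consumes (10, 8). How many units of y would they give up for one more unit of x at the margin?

MRS = 128/625

For CES with ρ = -2, MRS = (2/5)·(y/x)^3.
At (10, 8): MRS = 128/625.
That is, one extra unit of x is worth 128/625 units of y at the margin.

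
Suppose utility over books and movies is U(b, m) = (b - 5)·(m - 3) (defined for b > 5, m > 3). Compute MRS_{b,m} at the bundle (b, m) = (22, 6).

MU_b = (m−3), MU_m = (b−5).
MRS = (m−3)/(b−5).
At (22, 6): MRS = 3/17.
The indifference curve has slope −3/17 at this bundle.

MRS = 3/17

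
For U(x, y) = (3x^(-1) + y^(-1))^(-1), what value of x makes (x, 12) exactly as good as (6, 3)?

U depends on (x, y) only through S = 3x^(-1) + y^(-1), so equal utility means equal S. At (6, 3): S = 5/6.
With y = 12: 12^(-1) = 1/12, so 3x^(-1) = 5/6 − 1/12 = 0.75, i.e. x^(-1) = 0.25.
Hence x = 1/0.25 = 4.
Check: U(4, 12) = 1.2.

x = 4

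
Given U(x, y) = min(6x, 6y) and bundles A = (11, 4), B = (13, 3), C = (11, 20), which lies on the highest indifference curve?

Evaluate utility at each bundle:
U(A) = 24.
U(B) = 18.
U(C) = 66.
Highest utility is C, so C ≻ A ≻ B.

Bundle C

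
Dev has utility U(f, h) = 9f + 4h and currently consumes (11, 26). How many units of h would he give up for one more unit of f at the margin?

MRS = 2.25

MU_f = 9, MU_h = 4, so MRS = 9/4 = 2.25 at every bundle.
At (11, 26): MRS = 2.25.
The indifference curve has slope −2.25 at this bundle.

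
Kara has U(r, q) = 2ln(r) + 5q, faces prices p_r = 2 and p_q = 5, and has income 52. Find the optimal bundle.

MU_r = 2/r, MU_q = 5.
MRS = 2/r ÷ 5.
Tangency: set MRS = p_r/p_q = 2/5 = 0.4.
MRS depends only on r: 0.4/r = 0.4 ⇒ r* = 0.4/0.4 = 1.
From the budget, 5·q = 52 − 2·1 = 50, so q* = 10.

r* = 1, q* = 10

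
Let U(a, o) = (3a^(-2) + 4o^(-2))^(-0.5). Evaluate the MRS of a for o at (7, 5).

MRS = 375/1372

For CES with ρ = -2, MRS = (3/4)·(o/a)^3.
At (7, 5): MRS = 375/1372.
That is, one extra unit of a is worth 375/1372 units of o at the margin.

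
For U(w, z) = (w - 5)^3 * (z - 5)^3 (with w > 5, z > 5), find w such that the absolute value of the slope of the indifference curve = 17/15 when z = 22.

MU_w = 3·(w−5)^2·(z−5)^3, MU_z = 3·(w−5)^3·(z−5)^2.
MRS = (z−5)/(w−5).
Substitute z = 22: MRS = 17/(w − 5). Setting this equal to 17/15 gives w − 5 = 17/(17/15) = 15, so w = 20.

w = 20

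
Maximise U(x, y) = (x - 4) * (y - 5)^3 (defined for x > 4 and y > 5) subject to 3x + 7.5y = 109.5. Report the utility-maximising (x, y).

x* = 9, y* = 11

MU_x = (y−5)^3, MU_y = 3·(x−4)·(y−5)^2.
MRS = (1/3)·(y−5)/(x−4).
Tangency: set MRS = p_x/p_y = 3/7.5 = 0.4.
So (1/3)·(y − 5)/(x − 4) = 0.4, i.e. (y − 5) = 1.2·(x − 4).
Rewrite the budget in excess-of-subsistence terms: 3·(x − 4) + 7.5·(y − 5) = 109.5 − 3·4 − 7.5·5 = 60.
Substituting, 12·(x − 4) = 60, so x − 4 = 5 and x* = 9.
Then y − 5 = 1.2·5 = 6, so y* = 11.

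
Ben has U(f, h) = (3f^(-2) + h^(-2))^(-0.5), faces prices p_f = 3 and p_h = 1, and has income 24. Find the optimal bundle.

For CES with ρ = -2, MRS = (3/1)·(h/f)^3.
Tangency: set MRS = p_f/p_h = 3/1 = 3.
So (h/f)^3 = 1; taking the cube root, h/f = 1, i.e. h = f.
Substitute into the budget 3·f + 1·h = 24: 4·f = 24, so f* = 6 and h* = 6.

f* = 6, h* = 6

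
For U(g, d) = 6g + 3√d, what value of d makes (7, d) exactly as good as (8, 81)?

U(8, 81) = 75.
Set U(7, d) = 75 and solve.
With g = 7: 3√d = 75 − 6·7 = 33, so √d = 11 and d = 121.
Check: U(7, 121) = 75.

d = 121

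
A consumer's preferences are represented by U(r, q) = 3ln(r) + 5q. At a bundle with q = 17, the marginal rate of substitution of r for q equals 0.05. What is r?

MU_r = 3/r, MU_q = 5.
MRS = 3/r ÷ 5.
MRS depends only on r: 0.6/r = 0.05 ⇒ r = 0.6/0.05 = 12.

r = 12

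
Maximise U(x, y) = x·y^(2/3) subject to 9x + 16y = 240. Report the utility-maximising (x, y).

x* = 16, y* = 6

MU_x = y^(2/3) and MU_y = 2/3·x·y^(-1/3).
MRS = MU_x/MU_y = (1.5)·y/x.
Tangency: set MRS = p_x/p_y = 9/16.
So (1.5)·y/x = 9/16, i.e. y = 0.375·x.
Substitute into the budget 9·x + 16·y = 240: 15·x = 240, so x* = 16.
Then y* = 0.375·16 = 6.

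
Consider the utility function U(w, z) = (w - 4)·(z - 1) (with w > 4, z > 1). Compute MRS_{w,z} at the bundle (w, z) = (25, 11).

MRS = 10/21

MU_w = (z−1), MU_z = (w−4).
MRS = (z−1)/(w−4).
At (25, 11): MRS = 10/21.
That is, one extra unit of w is worth 10/21 units of z at the margin.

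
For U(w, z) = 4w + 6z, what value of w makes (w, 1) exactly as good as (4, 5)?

w = 10

U(4, 5) = 46.
Set U(w, 1) = 46 and solve.
4w + 6·1 = 46 ⇒ 4w = 40 ⇒ w = 10.
Check: U(10, 1) = 46.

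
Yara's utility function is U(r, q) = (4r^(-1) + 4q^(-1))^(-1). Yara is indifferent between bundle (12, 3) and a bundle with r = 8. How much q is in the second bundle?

U depends on (r, q) only through S = 4r^(-1) + 4q^(-1), so equal utility means equal S. At (12, 3): S = 5/3.
With r = 8: 4·8^(-1) = 0.5, so 4q^(-1) = 5/3 − 0.5 = 7/6, i.e. q^(-1) = 7/24.
Hence q = 1/(7/24) = 24/7.
Check: U(8, 24/7) = 0.6.

q = 24/7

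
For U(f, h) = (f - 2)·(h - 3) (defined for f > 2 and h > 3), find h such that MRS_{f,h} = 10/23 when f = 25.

h = 13

MU_f = (h−3), MU_h = (f−2).
MRS = (h−3)/(f−2).
Substitute f = 25: MRS = (h − 3)/23. Setting this equal to 10/23 gives h − 3 = (10/23)·23 = 10, so h = 13.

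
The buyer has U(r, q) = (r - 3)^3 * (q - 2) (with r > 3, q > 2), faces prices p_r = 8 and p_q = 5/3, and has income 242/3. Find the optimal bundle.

r* = 8, q* = 10

MU_r = 3·(r−3)^2·(q−2), MU_q = (r−3)^3.
MRS = (3/1)·(q−2)/(r−3).
Tangency: set MRS = p_r/p_q = 8/(5/3) = 4.8.
So (3/1)·(q − 2)/(r − 3) = 4.8, i.e. (q − 2) = 1.6·(r − 3).
Rewrite the budget in excess-of-subsistence terms: 8·(r − 3) + (5/3)·(q − 2) = 242/3 − 8·3 − (5/3)·2 = 160/3.
Substituting, (32/3)·(r − 3) = 160/3, so r − 3 = 5 and r* = 8.
Then q − 2 = 1.6·5 = 8, so q* = 10.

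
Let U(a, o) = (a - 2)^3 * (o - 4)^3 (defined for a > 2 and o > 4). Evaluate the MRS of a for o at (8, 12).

MU_a = 3·(a−2)^2·(o−4)^3, MU_o = 3·(a−2)^3·(o−4)^2.
MRS = (o−4)/(a−2).
At (8, 12): MRS = 4/3.
So at (8, 12) the consumer would give up 4/3 units of o for one more unit of a.

MRS = 4/3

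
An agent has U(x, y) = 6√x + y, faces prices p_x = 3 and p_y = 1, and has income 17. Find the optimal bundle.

x* = 1, y* = 14

MU_x = 6/(2√x), MU_y = 1.
MRS = 6/(2√x) ÷ 1.
Tangency: set MRS = p_x/p_y = 3/1 = 3.
MRS depends only on x: 3/√x = 3 ⇒ √x = 3/3 = 1 ⇒ x* = 1.
From the budget, 1·y = 17 − 3·1 = 14, so y* = 14.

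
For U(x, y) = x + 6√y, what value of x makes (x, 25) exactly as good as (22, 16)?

U(22, 16) = 46.
Set U(x, 25) = 46 and solve.
With y = 25: √25 = 5, so x = 46 − 6·5 = 16.
Check: U(16, 25) = 46.

x = 16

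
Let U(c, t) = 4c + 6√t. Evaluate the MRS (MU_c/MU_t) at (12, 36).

MU_c = 4, MU_t = 6/(2√t).
MRS = 4 ÷ (6/(2√t)).
At (12, 36): MRS = 8.
So at (12, 36) the consumer would give up 8 units of t for one more unit of c.

MRS = 8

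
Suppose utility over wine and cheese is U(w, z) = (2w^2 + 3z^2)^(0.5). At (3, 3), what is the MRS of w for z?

For CES with ρ = 2, MRS = (2/3)·(z/w)^(-1).
At (3, 3): MRS = 2/3.
The indifference curve has slope −2/3 at this bundle.

MRS = 2/3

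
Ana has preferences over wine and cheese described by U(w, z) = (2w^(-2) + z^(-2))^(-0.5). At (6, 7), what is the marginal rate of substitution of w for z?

MRS = 343/108

For CES with ρ = -2, MRS = (2/1)·(z/w)^3.
At (6, 7): MRS = 343/108.
The indifference curve has slope −343/108 at this bundle.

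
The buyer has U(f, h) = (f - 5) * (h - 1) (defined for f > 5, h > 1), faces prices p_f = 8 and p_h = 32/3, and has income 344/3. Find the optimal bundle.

f* = 9, h* = 4

MU_f = (h−1), MU_h = (f−5).
MRS = (h−1)/(f−5).
Tangency: set MRS = p_f/p_h = 8/(32/3) = 0.75.
So (h − 1)/(f − 5) = 0.75, i.e. (h − 1) = 0.75·(f − 5).
Rewrite the budget in excess-of-subsistence terms: 8·(f − 5) + (32/3)·(h − 1) = 344/3 − 8·5 − (32/3)·1 = 64.
Substituting, 16·(f − 5) = 64, so f − 5 = 4 and f* = 9.
Then h − 1 = 0.75·4 = 3, so h* = 4.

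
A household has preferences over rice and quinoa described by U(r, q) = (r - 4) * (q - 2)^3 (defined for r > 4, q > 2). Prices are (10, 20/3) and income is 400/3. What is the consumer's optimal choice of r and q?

MU_r = (q−2)^3, MU_q = 3·(r−4)·(q−2)^2.
MRS = (1/3)·(q−2)/(r−4).
Tangency: set MRS = p_r/p_q = 10/(20/3) = 1.5.
So (1/3)·(q − 2)/(r − 4) = 1.5, i.e. (q − 2) = 4.5·(r − 4).
Rewrite the budget in excess-of-subsistence terms: 10·(r − 4) + (20/3)·(q − 2) = 400/3 − 10·4 − (20/3)·2 = 80.
Substituting, 40·(r − 4) = 80, so r − 4 = 2 and r* = 6.
Then q − 2 = 4.5·2 = 9, so q* = 11.

r* = 6, q* = 11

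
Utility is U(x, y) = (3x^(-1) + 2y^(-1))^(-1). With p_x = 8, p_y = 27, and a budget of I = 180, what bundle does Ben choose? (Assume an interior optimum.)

For CES with ρ = -1, MRS = (3/2)·(y/x)^2.
Tangency: set MRS = p_x/p_y = 8/27.
So (y/x)^2 = 16/81; taking the square root, y/x = 4/9, i.e. y = (4/9)·x.
Substitute into the budget 8·x + 27·y = 180: 20·x = 180, so x* = 9 and y* = (4/9)·9 = 4.

x* = 9, y* = 4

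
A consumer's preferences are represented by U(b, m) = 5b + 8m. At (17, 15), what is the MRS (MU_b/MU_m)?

MU_b = 5, MU_m = 8, so MRS = 5/8 = 0.625 at every bundle.
At (17, 15): MRS = 0.625.
That is, one extra unit of b is worth 0.625 units of m at the margin.

MRS = 0.625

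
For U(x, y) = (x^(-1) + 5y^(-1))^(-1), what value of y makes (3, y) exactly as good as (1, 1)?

y = 15/17

U depends on (x, y) only through S = x^(-1) + 5y^(-1), so equal utility means equal S. At (1, 1): S = 6.
With x = 3: 3^(-1) = 1/3, so 5y^(-1) = 6 − 1/3 = 17/3, i.e. y^(-1) = 17/15.
Hence y = 1/(17/15) = 15/17.
Check: U(3, 15/17) = 0.1667.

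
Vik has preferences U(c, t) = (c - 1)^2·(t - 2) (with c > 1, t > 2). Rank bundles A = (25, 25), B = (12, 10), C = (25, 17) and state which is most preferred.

Evaluate utility at each bundle:
U(A) = 13248.
U(B) = 968.
U(C) = 8640.
Highest utility is A, so A ≻ C ≻ B.

Bundle A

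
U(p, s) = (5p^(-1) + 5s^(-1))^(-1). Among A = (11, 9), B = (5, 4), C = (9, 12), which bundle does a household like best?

Evaluate utility at each bundle:
U(A) = 0.990.
U(B) = 0.444.
U(C) = 1.029.
Highest utility is C, so C ≻ A ≻ B.

Bundle C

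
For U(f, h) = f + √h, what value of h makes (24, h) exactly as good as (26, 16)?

h = 36

U(26, 16) = 30.
Set U(24, h) = 30 and solve.
With f = 24: √h = 30 − 24 = 6, so √h = 6 and h = 36.
Check: U(24, 36) = 30.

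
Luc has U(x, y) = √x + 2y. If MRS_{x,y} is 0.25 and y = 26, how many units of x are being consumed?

x = 1

MU_x = 1/(2√x), MU_y = 2.
MRS = 1/(2√x) ÷ 2.
MRS depends only on x: 0.25/√x = 0.25 ⇒ √x = 0.25/0.25 = 1 ⇒ x = 1.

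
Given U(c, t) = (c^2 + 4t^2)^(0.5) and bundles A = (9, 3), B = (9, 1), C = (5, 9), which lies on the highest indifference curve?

Evaluate utility at each bundle:
U(A) = 10.817.
U(B) = 9.220.
U(C) = 18.682.
Highest utility is C, so C ≻ A ≻ B.

Bundle C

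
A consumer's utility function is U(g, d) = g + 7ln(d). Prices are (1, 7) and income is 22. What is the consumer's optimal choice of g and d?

MU_g = 1, MU_d = 7/d.
MRS = 1 ÷ (7/d).
Tangency: set MRS = p_g/p_d = 1/7.
MRS depends only on d: (1/7)·d = 1/7 ⇒ d* = (1/7)/(1/7) = 1.
From the budget, 1·g = 22 − 7·1 = 15, so g* = 15.

g* = 15, d* = 1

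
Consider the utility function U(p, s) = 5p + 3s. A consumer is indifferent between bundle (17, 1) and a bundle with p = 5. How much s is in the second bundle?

s = 21

U(17, 1) = 88.
Set U(5, s) = 88 and solve.
5·5 + 3s = 88 ⇒ 3s = 63 ⇒ s = 21.
Check: U(5, 21) = 88.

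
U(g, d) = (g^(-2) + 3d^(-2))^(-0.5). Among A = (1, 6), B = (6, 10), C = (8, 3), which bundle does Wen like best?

Bundle B

Evaluate utility at each bundle:
U(A) = 0.961.
U(B) = 4.160.
U(C) = 1.693.
Highest utility is B, so B ≻ C ≻ A.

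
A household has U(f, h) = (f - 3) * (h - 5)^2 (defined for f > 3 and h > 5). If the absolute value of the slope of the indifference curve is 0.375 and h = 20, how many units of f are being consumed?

f = 23

MU_f = (h−5)^2, MU_h = 2·(f−3)·(h−5).
MRS = (1/2)·(h−5)/(f−3).
Substitute h = 20: MRS = 7.5/(f − 3). Setting this equal to 0.375 gives f − 3 = 7.5/0.375 = 20, so f = 23.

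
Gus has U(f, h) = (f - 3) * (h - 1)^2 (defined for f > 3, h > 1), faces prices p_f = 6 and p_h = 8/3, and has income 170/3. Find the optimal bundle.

f* = 5, h* = 10

MU_f = (h−1)^2, MU_h = 2·(f−3)·(h−1).
MRS = (1/2)·(h−1)/(f−3).
Tangency: set MRS = p_f/p_h = 6/(8/3) = 2.25.
So (1/2)·(h − 1)/(f − 3) = 2.25, i.e. (h − 1) = 4.5·(f − 3).
Rewrite the budget in excess-of-subsistence terms: 6·(f − 3) + (8/3)·(h − 1) = 170/3 − 6·3 − (8/3)·1 = 36.
Substituting, 18·(f − 3) = 36, so f − 3 = 2 and f* = 5.
Then h − 1 = 4.5·2 = 9, so h* = 10.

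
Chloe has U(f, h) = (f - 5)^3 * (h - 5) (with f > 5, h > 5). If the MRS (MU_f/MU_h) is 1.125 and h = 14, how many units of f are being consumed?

MU_f = 3·(f−5)^2·(h−5), MU_h = (f−5)^3.
MRS = (3/1)·(h−5)/(f−5).
Substitute h = 14: MRS = 27/(f − 5). Setting this equal to 1.125 gives f − 5 = 27/1.125 = 24, so f = 29.

f = 29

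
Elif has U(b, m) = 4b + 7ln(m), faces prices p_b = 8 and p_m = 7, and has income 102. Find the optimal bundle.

MU_b = 4, MU_m = 7/m.
MRS = 4 ÷ (7/m).
Tangency: set MRS = p_b/p_m = 8/7.
MRS depends only on m: (4/7)·m = 8/7 ⇒ m* = (8/7)/(4/7) = 2.
From the budget, 8·b = 102 − 7·2 = 88, so b* = 11.

b* = 11, m* = 2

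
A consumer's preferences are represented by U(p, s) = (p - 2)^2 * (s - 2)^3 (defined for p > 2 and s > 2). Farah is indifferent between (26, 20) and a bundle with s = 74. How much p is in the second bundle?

p = 5

U(26, 20) = 3359232.
Set U(p, 74) = 3359232 and solve.
With s = 74: (74 − 2)^3 = 373248, so (p − 2)^2 = 3359232/373248 = 9.
Taking the square root (with p > 2): p − 2 = 3, so p = 5.
Check: U(5, 74) = 3359232.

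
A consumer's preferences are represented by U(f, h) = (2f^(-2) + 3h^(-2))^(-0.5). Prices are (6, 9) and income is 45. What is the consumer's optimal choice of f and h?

For CES with ρ = -2, MRS = (2/3)·(h/f)^3.
Tangency: set MRS = p_f/p_h = 6/9 = 2/3.
So (h/f)^3 = 1; taking the cube root, h/f = 1, i.e. h = f.
Substitute into the budget 6·f + 9·h = 45: 15·f = 45, so f* = 3 and h* = 3.

f* = 3, h* = 3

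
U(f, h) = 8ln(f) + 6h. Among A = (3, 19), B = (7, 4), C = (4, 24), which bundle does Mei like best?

Evaluate utility at each bundle:
U(A) = 122.789.
U(B) = 39.567.
U(C) = 155.090.
Highest utility is C, so C ≻ A ≻ B.

Bundle C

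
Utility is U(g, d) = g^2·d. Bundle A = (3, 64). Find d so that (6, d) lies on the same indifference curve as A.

d = 16

U(3, 64) = 576.
Set U(6, d) = 576 and solve.
With g = 6: 6^2 = 36, so d = 576/36 = 16.
Check: U(6, 16) = 576.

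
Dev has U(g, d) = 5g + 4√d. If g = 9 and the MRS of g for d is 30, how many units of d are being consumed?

MU_g = 5, MU_d = 4/(2√d).
MRS = 5 ÷ (4/(2√d)).
MRS depends only on d: 2.5·√d = 30 ⇒ √d = 30/2.5 = 12 ⇒ d = 144.

d = 144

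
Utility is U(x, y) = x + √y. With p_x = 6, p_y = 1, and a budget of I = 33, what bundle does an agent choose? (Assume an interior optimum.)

MU_x = 1, MU_y = 1/(2√y).
MRS = 1 ÷ (1/(2√y)).
Tangency: set MRS = p_x/p_y = 6/1 = 6.
MRS depends only on y: 2·√y = 6 ⇒ √y = 6/2 = 3 ⇒ y* = 9.
From the budget, 6·x = 33 − 1·9 = 24, so x* = 4.

x* = 4, y* = 9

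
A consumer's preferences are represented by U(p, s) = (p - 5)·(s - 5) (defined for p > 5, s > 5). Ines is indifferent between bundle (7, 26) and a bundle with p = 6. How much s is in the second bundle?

s = 47

U(7, 26) = 42.
Set U(6, s) = 42 and solve.
With p = 6: (6 − 5) = 1, so (s − 5) = 42/1 = 42.
So s = 5 + 42 = 47.
Check: U(6, 47) = 42.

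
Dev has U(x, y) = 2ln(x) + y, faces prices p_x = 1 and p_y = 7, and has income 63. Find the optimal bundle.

MU_x = 2/x, MU_y = 1.
MRS = 2/x ÷ 1.
Tangency: set MRS = p_x/p_y = 1/7.
MRS depends only on x: 2/x = 1/7 ⇒ x* = 2/(1/7) = 14.
From the budget, 7·y = 63 − 1·14 = 49, so y* = 7.

x* = 14, y* = 7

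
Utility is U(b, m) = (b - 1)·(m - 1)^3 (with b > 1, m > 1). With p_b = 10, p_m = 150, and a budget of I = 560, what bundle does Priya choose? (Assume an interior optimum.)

b* = 11, m* = 3

MU_b = (m−1)^3, MU_m = 3·(b−1)·(m−1)^2.
MRS = (1/3)·(m−1)/(b−1).
Tangency: set MRS = p_b/p_m = 10/150 = 1/15.
So (1/3)·(m − 1)/(b − 1) = 1/15, i.e. (m − 1) = 0.2·(b − 1).
Rewrite the budget in excess-of-subsistence terms: 10·(b − 1) + 150·(m − 1) = 560 − 10·1 − 150·1 = 400.
Substituting, 40·(b − 1) = 400, so b − 1 = 10 and b* = 11.
Then m − 1 = 0.2·10 = 2, so m* = 3.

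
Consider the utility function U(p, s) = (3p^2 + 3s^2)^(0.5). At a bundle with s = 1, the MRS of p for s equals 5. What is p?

For CES with ρ = 2, MRS = (s/p)^(-1).
Setting (1/p)^(-1) = 5 gives 1/p = 0.2 and p = 5.

p = 5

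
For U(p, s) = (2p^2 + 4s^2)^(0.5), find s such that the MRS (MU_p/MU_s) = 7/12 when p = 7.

s = 6

For CES with ρ = 2, MRS = (2/4)·(s/p)^(-1).
Setting (2/4)·(s/7)^(-1) = 7/12 gives (s/7)^(-1) = 7/6, so s/7 = 6/7 and s = 6.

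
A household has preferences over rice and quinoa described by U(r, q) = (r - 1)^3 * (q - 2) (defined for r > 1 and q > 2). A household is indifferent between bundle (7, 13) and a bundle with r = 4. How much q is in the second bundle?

q = 90

U(7, 13) = 2376.
Set U(4, q) = 2376 and solve.
With r = 4: (4 − 1)^3 = 27, so (q − 2) = 2376/27 = 88.
So q = 2 + 88 = 90.
Check: U(4, 90) = 2376.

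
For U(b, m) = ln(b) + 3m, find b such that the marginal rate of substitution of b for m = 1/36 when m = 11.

b = 12

MU_b = 1/b, MU_m = 3.
MRS = 1/b ÷ 3.
MRS depends only on b: (1/3)/b = 1/36 ⇒ b = (1/3)/(1/36) = 12.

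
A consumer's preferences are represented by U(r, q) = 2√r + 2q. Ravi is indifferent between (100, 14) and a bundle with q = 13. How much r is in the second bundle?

U(100, 14) = 48.
Set U(r, 13) = 48 and solve.
With q = 13: 2√r = 48 − 2·13 = 22, so √r = 11 and r = 121.
Check: U(121, 13) = 48.

r = 121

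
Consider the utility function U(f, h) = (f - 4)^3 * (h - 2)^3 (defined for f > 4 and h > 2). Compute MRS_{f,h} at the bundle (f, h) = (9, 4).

MRS = 0.4

MU_f = 3·(f−4)^2·(h−2)^3, MU_h = 3·(f−4)^3·(h−2)^2.
MRS = (h−2)/(f−4).
At (9, 4): MRS = 0.4.
The indifference curve has slope −0.4 at this bundle.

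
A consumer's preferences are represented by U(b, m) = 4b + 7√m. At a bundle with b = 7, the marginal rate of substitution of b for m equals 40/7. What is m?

m = 25

MU_b = 4, MU_m = 7/(2√m).
MRS = 4 ÷ (7/(2√m)).
MRS depends only on m: (8/7)·√m = 40/7 ⇒ √m = (40/7)/(8/7) = 5 ⇒ m = 25.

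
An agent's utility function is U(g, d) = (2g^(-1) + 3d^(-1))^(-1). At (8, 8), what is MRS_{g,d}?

For CES with ρ = -1, MRS = (2/3)·(d/g)^2.
At (8, 8): MRS = 2/3.
That is, one extra unit of g is worth 2/3 units of d at the margin.

MRS = 2/3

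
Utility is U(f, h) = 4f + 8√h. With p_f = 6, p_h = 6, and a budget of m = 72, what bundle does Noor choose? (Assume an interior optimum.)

MU_f = 4, MU_h = 8/(2√h).
MRS = 4 ÷ (8/(2√h)).
Tangency: set MRS = p_f/p_h = 6/6 = 1.
MRS depends only on h: √h = 1 ⇒ √h = 1 ⇒ h* = 1.
From the budget, 6·f = 72 − 6·1 = 66, so f* = 11.

f* = 11, h* = 1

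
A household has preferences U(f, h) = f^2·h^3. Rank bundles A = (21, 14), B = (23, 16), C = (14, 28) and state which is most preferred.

Bundle C

Evaluate utility at each bundle:
U(A) = 1210104.
U(B) = 2166784.
U(C) = 4302592.
Highest utility is C, so C ≻ B ≻ A.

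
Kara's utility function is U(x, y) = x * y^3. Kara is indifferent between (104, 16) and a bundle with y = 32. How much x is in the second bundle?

U(104, 16) = 425984.
Set U(x, 32) = 425984 and solve.
With y = 32: 32^3 = 32768, so x = 425984/32768 = 13.
Check: U(13, 32) = 425984.

x = 13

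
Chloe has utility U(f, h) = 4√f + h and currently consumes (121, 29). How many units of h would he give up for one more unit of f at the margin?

MRS = 2/11

MU_f = 4/(2√f), MU_h = 1.
MRS = 4/(2√f) ÷ 1.
At (121, 29): MRS = 2/11.
So at (121, 29) the consumer would give up 2/11 units of h for one more unit of f.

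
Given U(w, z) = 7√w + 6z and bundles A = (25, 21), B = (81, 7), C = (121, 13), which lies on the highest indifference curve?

Bundle A

Evaluate utility at each bundle:
U(A) = 161.000.
U(B) = 105.000.
U(C) = 155.000.
Highest utility is A, so A ≻ C ≻ B.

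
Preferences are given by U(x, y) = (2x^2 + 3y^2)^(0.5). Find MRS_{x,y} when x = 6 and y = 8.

For CES with ρ = 2, MRS = (2/3)·(y/x)^(-1).
At (6, 8): MRS = 0.5.
So at (6, 8) the consumer would give up 0.5 units of y for one more unit of x.

MRS = 0.5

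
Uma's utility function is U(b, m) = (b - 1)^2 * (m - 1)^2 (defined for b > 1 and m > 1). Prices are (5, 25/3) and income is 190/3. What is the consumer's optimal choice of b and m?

b* = 6, m* = 4

MU_b = 2·(b−1)·(m−1)^2, MU_m = 2·(b−1)^2·(m−1).
MRS = (m−1)/(b−1).
Tangency: set MRS = p_b/p_m = 5/(25/3) = 0.6.
So (m − 1)/(b − 1) = 0.6, i.e. (m − 1) = 0.6·(b − 1).
Rewrite the budget in excess-of-subsistence terms: 5·(b − 1) + (25/3)·(m − 1) = 190/3 − 5·1 − (25/3)·1 = 50.
Substituting, 10·(b − 1) = 50, so b − 1 = 5 and b* = 6.
Then m − 1 = 0.6·5 = 3, so m* = 4.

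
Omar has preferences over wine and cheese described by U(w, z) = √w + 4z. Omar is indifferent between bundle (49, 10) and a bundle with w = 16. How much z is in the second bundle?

U(49, 10) = 47.
Set U(16, z) = 47 and solve.
With w = 16: √16 = 4, so 4z = 47 − 4 = 43 and z = 10.75.
Check: U(16, 10.75) = 47.

z = 10.75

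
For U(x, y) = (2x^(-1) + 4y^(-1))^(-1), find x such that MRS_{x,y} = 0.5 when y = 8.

For CES with ρ = -1, MRS = (2/4)·(y/x)^2.
Setting (2/4)·(8/x)^2 = 0.5 gives (8/x)^2 = 1, so 8/x = 1 and x = 8.

x = 8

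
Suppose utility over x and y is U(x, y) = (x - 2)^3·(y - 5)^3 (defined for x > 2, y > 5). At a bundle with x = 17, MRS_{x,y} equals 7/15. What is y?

y = 12

MU_x = 3·(x−2)^2·(y−5)^3, MU_y = 3·(x−2)^3·(y−5)^2.
MRS = (y−5)/(x−2).
Substitute x = 17: MRS = (y − 5)/15. Setting this equal to 7/15 gives y − 5 = (7/15)·15 = 7, so y = 12.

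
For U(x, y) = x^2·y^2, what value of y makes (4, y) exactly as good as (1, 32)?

y = 8

U(1, 32) = 1024.
Set U(4, y) = 1024 and solve.
With x = 4: 4^2 = 16, so y^2 = 1024/16 = 64; taking the square root, y = 8.
Check: U(4, 8) = 1024.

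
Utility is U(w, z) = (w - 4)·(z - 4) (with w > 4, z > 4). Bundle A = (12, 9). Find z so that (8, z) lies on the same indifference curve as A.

z = 14

U(12, 9) = 40.
Set U(8, z) = 40 and solve.
With w = 8: (8 − 4) = 4, so (z − 4) = 40/4 = 10.
So z = 4 + 10 = 14.
Check: U(8, 14) = 40.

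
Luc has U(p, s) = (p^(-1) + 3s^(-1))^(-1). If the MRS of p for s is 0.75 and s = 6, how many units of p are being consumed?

For CES with ρ = -1, MRS = (1/3)·(s/p)^2.
Setting (1/3)·(6/p)^2 = 0.75 gives (6/p)^2 = 2.25, so 6/p = 1.5 and p = 4.

p = 4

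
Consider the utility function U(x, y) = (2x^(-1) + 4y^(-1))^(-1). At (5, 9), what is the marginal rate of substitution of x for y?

For CES with ρ = -1, MRS = (2/4)·(y/x)^2.
At (5, 9): MRS = 81/50.
The indifference curve has slope −81/50 at this bundle.

MRS = 81/50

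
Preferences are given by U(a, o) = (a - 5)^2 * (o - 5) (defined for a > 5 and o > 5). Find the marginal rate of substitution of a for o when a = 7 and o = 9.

MU_a = 2·(a−5)·(o−5), MU_o = (a−5)^2.
MRS = (2/1)·(o−5)/(a−5).
At (7, 9): MRS = 4.
That is, one extra unit of a is worth 4 units of o at the margin.

MRS = 4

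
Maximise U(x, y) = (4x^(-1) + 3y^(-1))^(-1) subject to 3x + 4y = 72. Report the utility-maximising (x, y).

For CES with ρ = -1, MRS = (4/3)·(y/x)^2.
Tangency: set MRS = p_x/p_y = 3/4 = 0.75.
So (y/x)^2 = 9/16; taking the square root, y/x = 0.75, i.e. y = 0.75·x.
Substitute into the budget 3·x + 4·y = 72: 6·x = 72, so x* = 12 and y* = 0.75·12 = 9.

x* = 12, y* = 9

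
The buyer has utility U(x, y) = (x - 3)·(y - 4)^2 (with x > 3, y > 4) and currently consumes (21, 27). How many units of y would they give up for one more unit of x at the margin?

MU_x = (y−4)^2, MU_y = 2·(x−3)·(y−4).
MRS = (1/2)·(y−4)/(x−3).
At (21, 27): MRS = 23/36.
That is, one extra unit of x is worth 23/36 units of y at the margin.

MRS = 23/36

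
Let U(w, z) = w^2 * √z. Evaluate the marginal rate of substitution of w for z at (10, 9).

MRS = 3.6

MU_w = 2·w·√z and MU_z = 0.5·w^2·z^(-0.5).
MRS = MU_w/MU_z = (4)·z/w.
At (10, 9): MRS = 3.6.
That is, one extra unit of w is worth 3.6 units of z at the margin.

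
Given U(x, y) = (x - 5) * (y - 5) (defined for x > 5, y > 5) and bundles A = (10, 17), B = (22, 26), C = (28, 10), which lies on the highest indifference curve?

Bundle B

Evaluate utility at each bundle:
U(A) = 60.
U(B) = 357.
U(C) = 115.
Highest utility is B, so B ≻ C ≻ A.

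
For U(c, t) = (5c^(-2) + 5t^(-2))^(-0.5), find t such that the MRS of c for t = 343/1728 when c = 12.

t = 7

For CES with ρ = -2, MRS = (t/c)^3.
Setting (t/12)^3 = 343/1728 gives t/12 = 7/12 and t = 7.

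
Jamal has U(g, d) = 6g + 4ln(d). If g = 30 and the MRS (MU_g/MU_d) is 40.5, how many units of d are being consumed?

d = 27

MU_g = 6, MU_d = 4/d.
MRS = 6 ÷ (4/d).
MRS depends only on d: 1.5·d = 40.5 ⇒ d = 40.5/1.5 = 27.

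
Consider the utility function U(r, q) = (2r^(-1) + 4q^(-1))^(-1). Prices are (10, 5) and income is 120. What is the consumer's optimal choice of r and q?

r* = 6, q* = 12

For CES with ρ = -1, MRS = (2/4)·(q/r)^2.
Tangency: set MRS = p_r/p_q = 10/5 = 2.
So (q/r)^2 = 4; taking the square root, q/r = 2, i.e. q = 2·r.
Substitute into the budget 10·r + 5·q = 120: 20·r = 120, so r* = 6 and q* = 2·6 = 12.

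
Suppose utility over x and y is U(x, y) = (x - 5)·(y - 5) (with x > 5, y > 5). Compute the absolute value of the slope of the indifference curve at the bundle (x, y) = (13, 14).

MRS = 1.125

MU_x = (y−5), MU_y = (x−5).
MRS = (y−5)/(x−5).
At (13, 14): MRS = 1.125.
The indifference curve has slope −1.125 at this bundle.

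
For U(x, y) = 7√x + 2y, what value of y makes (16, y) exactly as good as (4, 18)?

y = 11

U(4, 18) = 50.
Set U(16, y) = 50 and solve.
With x = 16: √16 = 4, so 2y = 50 − 7·4 = 22 and y = 11.
Check: U(16, 11) = 50.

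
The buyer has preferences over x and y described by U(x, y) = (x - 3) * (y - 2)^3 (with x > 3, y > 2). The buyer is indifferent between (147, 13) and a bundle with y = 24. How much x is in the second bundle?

U(147, 13) = 191664.
Set U(x, 24) = 191664 and solve.
With y = 24: (24 − 2)^3 = 10648, so (x − 3) = 191664/10648 = 18.
So x = 3 + 18 = 21.
Check: U(21, 24) = 191664.

x = 21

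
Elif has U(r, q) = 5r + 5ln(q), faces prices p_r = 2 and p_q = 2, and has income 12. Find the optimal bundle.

MU_r = 5, MU_q = 5/q.
MRS = 5 ÷ (5/q).
Tangency: set MRS = p_r/p_q = 2/2 = 1.
MRS depends only on q: q = 1 ⇒ q* = 1.
From the budget, 2·r = 12 − 2·1 = 10, so r* = 5.

r* = 5, q* = 1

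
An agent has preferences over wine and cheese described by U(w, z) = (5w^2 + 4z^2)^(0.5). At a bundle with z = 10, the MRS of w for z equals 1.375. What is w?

For CES with ρ = 2, MRS = (5/4)·(z/w)^(-1).
Setting (5/4)·(10/w)^(-1) = 1.375 gives (10/w)^(-1) = 1.1, so 10/w = 10/11 and w = 11.

w = 11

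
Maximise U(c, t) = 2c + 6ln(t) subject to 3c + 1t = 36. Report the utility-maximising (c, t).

MU_c = 2, MU_t = 6/t.
MRS = 2 ÷ (6/t).
Tangency: set MRS = p_c/p_t = 3/1 = 3.
MRS depends only on t: (1/3)·t = 3 ⇒ t* = 3/(1/3) = 9.
From the budget, 3·c = 36 − 1·9 = 27, so c* = 9.

c* = 9, t* = 9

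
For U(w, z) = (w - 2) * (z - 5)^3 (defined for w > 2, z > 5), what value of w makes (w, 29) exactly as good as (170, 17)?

w = 23

U(170, 17) = 290304.
Set U(w, 29) = 290304 and solve.
With z = 29: (29 − 5)^3 = 13824, so (w − 2) = 290304/13824 = 21.
So w = 2 + 21 = 23.
Check: U(23, 29) = 290304.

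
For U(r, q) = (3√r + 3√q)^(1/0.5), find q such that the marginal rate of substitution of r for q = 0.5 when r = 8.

q = 2

For CES with ρ = 0.5, MRS = √(q/r).
Setting √(q/8) = 0.5 gives q/8 = 0.25 and q = 2.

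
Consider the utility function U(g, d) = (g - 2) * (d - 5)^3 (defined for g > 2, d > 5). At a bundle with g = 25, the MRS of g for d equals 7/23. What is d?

d = 26

MU_g = (d−5)^3, MU_d = 3·(g−2)·(d−5)^2.
MRS = (1/3)·(d−5)/(g−2).
Substitute g = 25: MRS = (d − 5)/69. Setting this equal to 7/23 gives d − 5 = (7/23)·69 = 21, so d = 26.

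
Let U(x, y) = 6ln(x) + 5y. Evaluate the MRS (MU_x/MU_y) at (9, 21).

MU_x = 6/x, MU_y = 5.
MRS = 6/x ÷ 5.
At (9, 21): MRS = 2/15.
The indifference curve has slope −2/15 at this bundle.

MRS = 2/15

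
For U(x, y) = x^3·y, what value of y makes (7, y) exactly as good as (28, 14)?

y = 896

U(28, 14) = 307328.
Set U(7, y) = 307328 and solve.
With x = 7: 7^3 = 343, so y = 307328/343 = 896.
Check: U(7, 896) = 307328.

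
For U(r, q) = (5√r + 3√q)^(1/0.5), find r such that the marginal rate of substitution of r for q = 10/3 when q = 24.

For CES with ρ = 0.5, MRS = (5/3)·√(q/r).
Setting (5/3)·√(24/r) = 10/3 gives √(24/r) = 2, so 24/r = 4 and r = 6.

r = 6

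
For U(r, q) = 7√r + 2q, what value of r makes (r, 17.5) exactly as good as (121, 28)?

U(121, 28) = 133.
Set U(r, 17.5) = 133 and solve.
With q = 17.5: 7√r = 133 − 2·17.5 = 98, so √r = 14 and r = 196.
Check: U(196, 17.5) = 133.

r = 196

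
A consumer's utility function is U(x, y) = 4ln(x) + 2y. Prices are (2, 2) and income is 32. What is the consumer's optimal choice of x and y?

MU_x = 4/x, MU_y = 2.
MRS = 4/x ÷ 2.
Tangency: set MRS = p_x/p_y = 2/2 = 1.
MRS depends only on x: 2/x = 1 ⇒ x* = 2/1 = 2.
From the budget, 2·y = 32 − 2·2 = 28, so y* = 14.

x* = 2, y* = 14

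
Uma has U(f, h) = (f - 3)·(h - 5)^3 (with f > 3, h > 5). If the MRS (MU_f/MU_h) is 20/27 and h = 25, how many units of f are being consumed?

f = 12

MU_f = (h−5)^3, MU_h = 3·(f−3)·(h−5)^2.
MRS = (1/3)·(h−5)/(f−3).
Substitute h = 25: MRS = (20/3)/(f − 3). Setting this equal to 20/27 gives f − 3 = (20/3)/(20/27) = 9, so f = 12.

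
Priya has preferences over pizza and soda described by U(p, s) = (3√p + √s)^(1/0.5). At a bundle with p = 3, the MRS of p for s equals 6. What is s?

s = 12

For CES with ρ = 0.5, MRS = (3/1)·√(s/p).
Setting (3/1)·√(s/3) = 6 gives √(s/3) = 2, so s/3 = 4 and s = 12.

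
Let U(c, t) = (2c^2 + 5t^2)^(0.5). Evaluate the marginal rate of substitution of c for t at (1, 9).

MRS = 2/45

For CES with ρ = 2, MRS = (2/5)·(t/c)^(-1).
At (1, 9): MRS = 2/45.
That is, one extra unit of c is worth 2/45 units of t at the margin.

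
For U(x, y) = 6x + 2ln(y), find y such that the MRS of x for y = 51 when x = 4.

MU_x = 6, MU_y = 2/y.
MRS = 6 ÷ (2/y).
MRS depends only on y: 3·y = 51 ⇒ y = 51/3 = 17.

y = 17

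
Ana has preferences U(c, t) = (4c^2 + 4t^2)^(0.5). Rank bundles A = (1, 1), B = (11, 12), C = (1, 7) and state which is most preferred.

Bundle B

Evaluate utility at each bundle:
U(A) = 2.828.
U(B) = 32.558.
U(C) = 14.142.
Highest utility is B, so B ≻ C ≻ A.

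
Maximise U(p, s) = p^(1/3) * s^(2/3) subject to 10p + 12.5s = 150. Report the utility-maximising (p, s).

MU_p = 1/3·p^(-2/3)·s^(2/3) and MU_s = 2/3·p^(1/3)·s^(-1/3).
MRS = MU_p/MU_s = (0.5)·s/p.
Tangency: set MRS = p_p/p_s = 10/12.5 = 0.8.
So (0.5)·s/p = 0.8, i.e. s = 1.6·p.
Substitute into the budget 10·p + 12.5·s = 150: 30·p = 150, so p* = 5.
Then s* = 1.6·5 = 8.

p* = 5, s* = 8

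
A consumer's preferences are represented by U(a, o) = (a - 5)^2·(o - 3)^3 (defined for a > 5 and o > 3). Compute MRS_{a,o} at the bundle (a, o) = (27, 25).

MRS = 2/3

MU_a = 2·(a−5)·(o−3)^3, MU_o = 3·(a−5)^2·(o−3)^2.
MRS = (2/3)·(o−3)/(a−5).
At (27, 25): MRS = 2/3.
So at (27, 25) the consumer would give up 2/3 units of o for one more unit of a.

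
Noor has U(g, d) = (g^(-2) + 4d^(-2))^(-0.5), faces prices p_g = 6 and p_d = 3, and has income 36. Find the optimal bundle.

g* = 3, d* = 6

For CES with ρ = -2, MRS = (1/4)·(d/g)^3.
Tangency: set MRS = p_g/p_d = 6/3 = 2.
So (d/g)^3 = 8; taking the cube root, d/g = 2, i.e. d = 2·g.
Substitute into the budget 6·g + 3·d = 36: 12·g = 36, so g* = 3 and d* = 2·3 = 6.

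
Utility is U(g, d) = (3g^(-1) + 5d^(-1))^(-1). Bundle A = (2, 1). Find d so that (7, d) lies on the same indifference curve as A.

d = 14/17

U depends on (g, d) only through S = 3g^(-1) + 5d^(-1), so equal utility means equal S. At (2, 1): S = 6.5.
With g = 7: 3·7^(-1) = 3/7, so 5d^(-1) = 6.5 − 3/7 = 85/14, i.e. d^(-1) = 17/14.
Hence d = 1/(17/14) = 14/17.
Check: U(7, 14/17) = 0.1538.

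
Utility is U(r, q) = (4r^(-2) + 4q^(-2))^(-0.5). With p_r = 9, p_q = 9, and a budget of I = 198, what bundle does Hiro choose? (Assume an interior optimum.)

For CES with ρ = -2, MRS = (q/r)^3.
Tangency: set MRS = p_r/p_q = 9/9 = 1.
So (q/r)^3 = 1; taking the cube root, q/r = 1, i.e. q = r.
Substitute into the budget 9·r + 9·q = 198: 18·r = 198, so r* = 11 and q* = 11.

r* = 11, q* = 11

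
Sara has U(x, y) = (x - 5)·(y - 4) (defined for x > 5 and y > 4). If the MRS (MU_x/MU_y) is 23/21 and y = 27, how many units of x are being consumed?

x = 26

MU_x = (y−4), MU_y = (x−5).
MRS = (y−4)/(x−5).
Substitute y = 27: MRS = 23/(x − 5). Setting this equal to 23/21 gives x − 5 = 23/(23/21) = 21, so x = 26.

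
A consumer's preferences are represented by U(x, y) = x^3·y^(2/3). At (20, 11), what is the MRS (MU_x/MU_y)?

MRS = 99/40

MU_x = 3·x^2·y^(2/3) and MU_y = 2/3·x^3·y^(-1/3).
MRS = MU_x/MU_y = (4.5)·y/x.
At (20, 11): MRS = 99/40.
That is, one extra unit of x is worth 99/40 units of y at the margin.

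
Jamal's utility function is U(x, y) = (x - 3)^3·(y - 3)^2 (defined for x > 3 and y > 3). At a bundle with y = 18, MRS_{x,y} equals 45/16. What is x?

MU_x = 3·(x−3)^2·(y−3)^2, MU_y = 2·(x−3)^3·(y−3).
MRS = (3/2)·(y−3)/(x−3).
Substitute y = 18: MRS = 22.5/(x − 3). Setting this equal to 45/16 gives x − 3 = 22.5/(45/16) = 8, so x = 11.

x = 11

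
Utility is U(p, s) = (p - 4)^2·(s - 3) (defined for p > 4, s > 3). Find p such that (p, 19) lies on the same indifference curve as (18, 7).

U(18, 7) = 784.
Set U(p, 19) = 784 and solve.
With s = 19: (19 − 3) = 16, so (p − 4)^2 = 784/16 = 49.
Taking the square root (with p > 4): p − 4 = 7, so p = 11.
Check: U(11, 19) = 784.

p = 11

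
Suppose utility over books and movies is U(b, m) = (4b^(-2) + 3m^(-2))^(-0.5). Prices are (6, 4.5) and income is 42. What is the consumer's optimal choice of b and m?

For CES with ρ = -2, MRS = (4/3)·(m/b)^3.
Tangency: set MRS = p_b/p_m = 6/4.5 = 4/3.
So (m/b)^3 = 1; taking the cube root, m/b = 1, i.e. m = b.
Substitute into the budget 6·b + 4.5·m = 42: 10.5·b = 42, so b* = 4 and m* = 4.

b* = 4, m* = 4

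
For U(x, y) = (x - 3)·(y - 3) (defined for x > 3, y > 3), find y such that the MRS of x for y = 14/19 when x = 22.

y = 17

MU_x = (y−3), MU_y = (x−3).
MRS = (y−3)/(x−3).
Substitute x = 22: MRS = (y − 3)/19. Setting this equal to 14/19 gives y − 3 = (14/19)·19 = 14, so y = 17.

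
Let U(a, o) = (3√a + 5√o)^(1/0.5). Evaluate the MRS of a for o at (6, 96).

For CES with ρ = 0.5, MRS = (3/5)·√(o/a).
At (6, 96): MRS = 2.4.
The indifference curve has slope −2.4 at this bundle.

MRS = 2.4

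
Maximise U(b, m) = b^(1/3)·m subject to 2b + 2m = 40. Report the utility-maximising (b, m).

b* = 5, m* = 15

MU_b = 1/3·b^(-2/3)·m and MU_m = b^(1/3).
MRS = MU_b/MU_m = (1/3)·m/b.
Tangency: set MRS = p_b/p_m = 2/2 = 1.
So (1/3)·m/b = 1, i.e. m = 3·b.
Substitute into the budget 2·b + 2·m = 40: 8·b = 40, so b* = 5.
Then m* = 3·5 = 15.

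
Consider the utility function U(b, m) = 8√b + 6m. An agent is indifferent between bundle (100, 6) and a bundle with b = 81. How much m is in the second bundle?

U(100, 6) = 116.
Set U(81, m) = 116 and solve.
With b = 81: √81 = 9, so 6m = 116 − 8·9 = 44 and m = 22/3.
Check: U(81, 22/3) = 116.

m = 22/3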